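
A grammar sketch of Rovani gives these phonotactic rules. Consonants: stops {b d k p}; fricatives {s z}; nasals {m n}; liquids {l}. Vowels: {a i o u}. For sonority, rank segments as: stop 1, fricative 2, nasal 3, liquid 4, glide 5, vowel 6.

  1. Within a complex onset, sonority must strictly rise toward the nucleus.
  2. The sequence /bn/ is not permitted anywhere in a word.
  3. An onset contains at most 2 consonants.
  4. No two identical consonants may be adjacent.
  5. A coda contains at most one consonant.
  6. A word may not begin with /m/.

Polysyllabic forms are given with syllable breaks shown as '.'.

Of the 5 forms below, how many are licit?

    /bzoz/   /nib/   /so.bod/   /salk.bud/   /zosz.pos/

/bzoz/ — σ1 onset /bz/ (1→2 rises), coda /z/ ok → licit
/nib/ — σ1 onset /n/, coda /b/ ok → licit
/so.bod/ — σ1 onset /s/, coda /∅/ ok; σ2 onset /b/, coda /d/ ok → licit
/salk.bud/ — violates constraint 5: syllable 1 coda /lk/ has 2 consonants (> 1) → illicit
/zosz.pos/ — violates constraint 5: syllable 1 coda /sz/ has 2 consonants (> 1) → illicit
Licit: /bzoz/, /nib/, /so.bod/ → 3.

3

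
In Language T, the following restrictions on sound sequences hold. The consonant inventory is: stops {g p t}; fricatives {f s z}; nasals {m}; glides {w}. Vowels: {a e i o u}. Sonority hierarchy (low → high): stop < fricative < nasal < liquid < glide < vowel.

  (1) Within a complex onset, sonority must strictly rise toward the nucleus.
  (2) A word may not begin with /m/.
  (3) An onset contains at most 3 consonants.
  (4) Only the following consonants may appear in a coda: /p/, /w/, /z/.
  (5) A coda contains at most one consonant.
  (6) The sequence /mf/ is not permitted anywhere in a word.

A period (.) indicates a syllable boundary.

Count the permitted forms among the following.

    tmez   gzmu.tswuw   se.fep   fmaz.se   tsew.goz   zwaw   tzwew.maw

7

tmez — σ1 onset /tm/ (1→3 rises), coda /z/ ok → permitted
gzmu.tswuw — σ1 onset /gzm/ (1→2→3 rises), coda /∅/ ok; σ2 onset /tsw/ (1→2→5 rises), coda /w/ ok → permitted
se.fep — σ1 onset /s/, coda /∅/ ok; σ2 onset /f/, coda /p/ ok → permitted
fmaz.se — σ1 onset /fm/ (2→3 rises), coda /z/ ok; σ2 onset /s/, coda /∅/ ok → permitted
tsew.goz — σ1 onset /ts/ (1→2 rises), coda /w/ ok; σ2 onset /g/, coda /z/ ok → permitted
zwaw — σ1 onset /zw/ (2→5 rises), coda /w/ ok → permitted
tzwew.maw — σ1 onset /tzw/ (1→2→5 rises), coda /w/ ok; σ2 onset /m/, coda /w/ ok → permitted
Permitted: tmez, gzmu.tswuw, se.fep, fmaz.se, tsew.goz, zwaw, tzwew.maw → 7.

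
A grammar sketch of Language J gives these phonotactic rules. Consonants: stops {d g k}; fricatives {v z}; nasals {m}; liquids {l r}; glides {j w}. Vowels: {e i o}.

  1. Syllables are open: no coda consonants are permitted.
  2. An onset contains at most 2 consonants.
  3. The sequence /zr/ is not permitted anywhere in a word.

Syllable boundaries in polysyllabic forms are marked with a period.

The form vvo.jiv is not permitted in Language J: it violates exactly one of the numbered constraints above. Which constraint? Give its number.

1

vvo.jiv: syllable 2 coda /v/ has 1 consonant (> 0).
This is a violation of constraint 1: "Syllables are open: no coda consonants are permitted."
The remaining constraints (2, 3) are satisfied.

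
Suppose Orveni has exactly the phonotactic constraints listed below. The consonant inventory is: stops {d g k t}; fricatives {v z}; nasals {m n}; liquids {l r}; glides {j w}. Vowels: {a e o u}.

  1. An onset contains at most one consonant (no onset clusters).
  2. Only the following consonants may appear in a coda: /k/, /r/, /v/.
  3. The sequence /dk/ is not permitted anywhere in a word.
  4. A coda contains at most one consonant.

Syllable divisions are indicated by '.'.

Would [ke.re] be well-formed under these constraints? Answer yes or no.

[ke.re] — σ1 onset /k/, coda /∅/ ok; σ2 onset /r/, coda /∅/ ok → well-formed

yes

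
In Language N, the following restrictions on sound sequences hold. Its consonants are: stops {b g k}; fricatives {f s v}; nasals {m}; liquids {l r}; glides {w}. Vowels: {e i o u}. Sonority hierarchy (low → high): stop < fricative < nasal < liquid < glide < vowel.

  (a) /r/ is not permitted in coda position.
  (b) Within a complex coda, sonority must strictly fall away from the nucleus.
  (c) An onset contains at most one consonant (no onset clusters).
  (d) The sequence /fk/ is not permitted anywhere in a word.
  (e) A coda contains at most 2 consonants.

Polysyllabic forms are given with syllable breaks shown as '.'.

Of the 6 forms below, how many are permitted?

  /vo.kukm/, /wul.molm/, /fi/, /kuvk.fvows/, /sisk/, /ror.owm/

/vo.kukm/ — violates constraint (b): syllable 2 coda /km/: /k/ (stop, 1) → /m/ (nasal, 3) does not fall → not permitted
/wul.molm/ — σ1 onset /w/, coda /l/ ok; σ2 onset /m/, coda /lm/ (4→3 falls) ok → permitted
/fi/ — σ1 onset /f/, coda /∅/ ok → permitted
/kuvk.fvows/ — violates constraint (c): syllable 2 onset /fv/ has 2 consonants (> 1) → not permitted
/sisk/ — σ1 onset /s/, coda /sk/ (2→1 falls) ok → permitted
/ror.owm/ — violates constraint (a): syllable 1 coda contains /r/ → not permitted
Permitted: /wul.molm/, /fi/, /sisk/ → 3.

3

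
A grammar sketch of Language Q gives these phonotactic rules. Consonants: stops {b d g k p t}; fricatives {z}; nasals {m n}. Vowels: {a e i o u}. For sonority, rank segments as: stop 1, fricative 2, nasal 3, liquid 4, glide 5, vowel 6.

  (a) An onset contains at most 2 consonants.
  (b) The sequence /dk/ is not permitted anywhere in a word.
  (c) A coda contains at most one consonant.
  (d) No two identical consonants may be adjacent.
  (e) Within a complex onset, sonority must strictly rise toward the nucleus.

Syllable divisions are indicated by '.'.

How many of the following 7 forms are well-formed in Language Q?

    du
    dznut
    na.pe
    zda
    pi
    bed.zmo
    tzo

5

du — σ1 onset /d/, coda /∅/ ok → well-formed
dznut — violates constraint (a): syllable 1 onset /dzn/ has 3 consonants (> 2) → ill-formed
na.pe — σ1 onset /n/, coda /∅/ ok; σ2 onset /p/, coda /∅/ ok → well-formed
zda — violates constraint (e): syllable 1 onset /zd/: /z/ (fricative, 2) → /d/ (stop, 1) does not rise → ill-formed
pi — σ1 onset /p/, coda /∅/ ok → well-formed
bed.zmo — σ1 onset /b/, coda /d/ ok; σ2 onset /zm/ (2→3 rises), coda /∅/ ok → well-formed
tzo — σ1 onset /tz/ (1→2 rises), coda /∅/ ok → well-formed
Well-formed: du, na.pe, pi, bed.zmo, tzo → 5.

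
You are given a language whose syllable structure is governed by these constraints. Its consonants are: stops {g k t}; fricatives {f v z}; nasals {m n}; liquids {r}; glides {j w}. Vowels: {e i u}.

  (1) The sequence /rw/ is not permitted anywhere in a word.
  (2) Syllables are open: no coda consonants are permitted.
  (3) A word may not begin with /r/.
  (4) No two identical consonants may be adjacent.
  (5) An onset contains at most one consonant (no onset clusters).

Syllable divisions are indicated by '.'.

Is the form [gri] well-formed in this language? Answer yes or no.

[gri] — violates constraint 5: syllable 1 onset /gr/ has 2 consonants (> 1) → ill-formed

no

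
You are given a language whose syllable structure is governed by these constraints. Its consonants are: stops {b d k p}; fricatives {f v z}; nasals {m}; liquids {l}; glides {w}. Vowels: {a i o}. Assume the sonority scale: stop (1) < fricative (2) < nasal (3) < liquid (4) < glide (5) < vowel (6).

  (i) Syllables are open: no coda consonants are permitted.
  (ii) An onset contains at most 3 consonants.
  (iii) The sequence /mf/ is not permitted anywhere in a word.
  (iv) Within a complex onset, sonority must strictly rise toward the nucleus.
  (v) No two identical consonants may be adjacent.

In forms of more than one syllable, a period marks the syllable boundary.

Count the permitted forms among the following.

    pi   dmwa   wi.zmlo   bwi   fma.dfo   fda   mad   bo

pi — σ1 onset /p/, coda /∅/ ok → permitted
dmwa — σ1 onset /dmw/ (1→3→5 rises), coda /∅/ ok → permitted
wi.zmlo — σ1 onset /w/, coda /∅/ ok; σ2 onset /zml/ (2→3→4 rises), coda /∅/ ok → permitted
bwi — σ1 onset /bw/ (1→5 rises), coda /∅/ ok → permitted
fma.dfo — σ1 onset /fm/ (2→3 rises), coda /∅/ ok; σ2 onset /df/ (1→2 rises), coda /∅/ ok → permitted
fda — violates constraint (iv): syllable 1 onset /fd/: /f/ (fricative, 2) → /d/ (stop, 1) does not rise → not permitted
mad — violates constraint (i): syllable 1 coda /d/ has 1 consonant (> 0) → not permitted
bo — σ1 onset /b/, coda /∅/ ok → permitted
Permitted: pi, dmwa, wi.zmlo, bwi, fma.dfo, bo → 6.

6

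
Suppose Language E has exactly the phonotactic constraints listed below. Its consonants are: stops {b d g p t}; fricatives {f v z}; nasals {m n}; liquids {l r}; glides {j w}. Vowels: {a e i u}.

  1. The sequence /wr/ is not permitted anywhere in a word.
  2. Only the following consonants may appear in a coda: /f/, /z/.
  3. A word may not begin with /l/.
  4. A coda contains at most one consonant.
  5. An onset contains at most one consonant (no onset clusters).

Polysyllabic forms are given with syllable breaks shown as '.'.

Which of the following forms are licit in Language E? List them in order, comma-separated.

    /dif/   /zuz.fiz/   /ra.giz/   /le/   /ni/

/dif/, /zuz.fiz/, /ra.giz/, /ni/

/dif/ — σ1 onset /d/, coda /f/ ok → licit
/zuz.fiz/ — σ1 onset /z/, coda /z/ ok; σ2 onset /f/, coda /z/ ok → licit
/ra.giz/ — σ1 onset /r/, coda /∅/ ok; σ2 onset /g/, coda /z/ ok → licit
/le/ — violates constraint 3: word begins with /l/ → illicit
/ni/ — σ1 onset /n/, coda /∅/ ok → licit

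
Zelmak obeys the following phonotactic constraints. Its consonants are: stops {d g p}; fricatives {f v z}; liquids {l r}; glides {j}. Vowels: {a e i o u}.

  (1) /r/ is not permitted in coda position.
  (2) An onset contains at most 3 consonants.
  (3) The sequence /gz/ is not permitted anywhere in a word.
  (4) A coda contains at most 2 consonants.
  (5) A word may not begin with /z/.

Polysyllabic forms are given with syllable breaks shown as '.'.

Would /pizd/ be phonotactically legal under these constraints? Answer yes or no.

/pizd/ — σ1 onset /p/, coda /zd/ (2C) ok → phonotactically legal

yes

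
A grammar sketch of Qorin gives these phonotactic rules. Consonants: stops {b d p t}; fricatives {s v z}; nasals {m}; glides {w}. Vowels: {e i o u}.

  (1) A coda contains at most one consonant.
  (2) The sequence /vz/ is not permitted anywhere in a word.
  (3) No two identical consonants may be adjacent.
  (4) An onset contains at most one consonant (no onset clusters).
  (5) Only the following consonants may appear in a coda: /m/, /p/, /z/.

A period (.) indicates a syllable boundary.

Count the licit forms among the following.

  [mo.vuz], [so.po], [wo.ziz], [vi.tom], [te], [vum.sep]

6

[mo.vuz] — σ1 onset /m/, coda /∅/ ok; σ2 onset /v/, coda /z/ ok → licit
[so.po] — σ1 onset /s/, coda /∅/ ok; σ2 onset /p/, coda /∅/ ok → licit
[wo.ziz] — σ1 onset /w/, coda /∅/ ok; σ2 onset /z/, coda /z/ ok → licit
[vi.tom] — σ1 onset /v/, coda /∅/ ok; σ2 onset /t/, coda /m/ ok → licit
[te] — σ1 onset /t/, coda /∅/ ok → licit
[vum.sep] — σ1 onset /v/, coda /m/ ok; σ2 onset /s/, coda /p/ ok → licit
Licit: [mo.vuz], [so.po], [wo.ziz], [vi.tom], [te], [vum.sep] → 6.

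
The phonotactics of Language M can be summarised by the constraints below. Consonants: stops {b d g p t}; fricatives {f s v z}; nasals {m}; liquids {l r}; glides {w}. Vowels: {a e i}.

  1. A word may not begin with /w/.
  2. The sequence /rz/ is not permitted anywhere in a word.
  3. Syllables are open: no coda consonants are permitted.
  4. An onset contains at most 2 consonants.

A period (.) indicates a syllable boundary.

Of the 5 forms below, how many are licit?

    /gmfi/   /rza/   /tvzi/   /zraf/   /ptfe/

/gmfi/ — violates constraint 4: syllable 1 onset /gmf/ has 3 consonants (> 2) → illicit
/rza/ — violates constraint 2: contains banned sequence /rz/ → illicit
/tvzi/ — violates constraint 4: syllable 1 onset /tvz/ has 3 consonants (> 2) → illicit
/zraf/ — violates constraint 3: syllable 1 coda /f/ has 1 consonant (> 0) → illicit
/ptfe/ — violates constraint 4: syllable 1 onset /ptf/ has 3 consonants (> 2) → illicit
No form is licit → 0.

0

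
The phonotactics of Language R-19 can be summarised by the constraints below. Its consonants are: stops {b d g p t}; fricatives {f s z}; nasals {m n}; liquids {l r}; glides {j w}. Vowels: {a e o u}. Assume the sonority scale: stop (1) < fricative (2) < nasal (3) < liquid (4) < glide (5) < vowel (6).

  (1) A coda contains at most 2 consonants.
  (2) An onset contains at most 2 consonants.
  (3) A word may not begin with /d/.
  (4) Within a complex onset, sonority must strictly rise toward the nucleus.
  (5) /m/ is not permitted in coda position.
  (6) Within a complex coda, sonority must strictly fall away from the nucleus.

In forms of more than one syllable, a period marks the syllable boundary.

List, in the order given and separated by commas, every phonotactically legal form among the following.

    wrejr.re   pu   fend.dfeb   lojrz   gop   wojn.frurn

pu, fend.dfeb, gop, wojn.frurn

wrejr.re — violates constraint 4: syllable 1 onset /wr/: /w/ (glide, 5) → /r/ (liquid, 4) does not rise → phonotactically illegal
pu — σ1 onset /p/, coda /∅/ ok → phonotactically legal
fend.dfeb — σ1 onset /f/, coda /nd/ (3→1 falls) ok; σ2 onset /df/ (1→2 rises), coda /b/ ok → phonotactically legal
lojrz — violates constraint 1: syllable 1 coda /jrz/ has 3 consonants (> 2) → phonotactically illegal
gop — σ1 onset /g/, coda /p/ ok → phonotactically legal
wojn.frurn — σ1 onset /w/, coda /jn/ (5→3 falls) ok; σ2 onset /fr/ (2→4 rises), coda /rn/ (4→3 falls) ok → phonotactically legal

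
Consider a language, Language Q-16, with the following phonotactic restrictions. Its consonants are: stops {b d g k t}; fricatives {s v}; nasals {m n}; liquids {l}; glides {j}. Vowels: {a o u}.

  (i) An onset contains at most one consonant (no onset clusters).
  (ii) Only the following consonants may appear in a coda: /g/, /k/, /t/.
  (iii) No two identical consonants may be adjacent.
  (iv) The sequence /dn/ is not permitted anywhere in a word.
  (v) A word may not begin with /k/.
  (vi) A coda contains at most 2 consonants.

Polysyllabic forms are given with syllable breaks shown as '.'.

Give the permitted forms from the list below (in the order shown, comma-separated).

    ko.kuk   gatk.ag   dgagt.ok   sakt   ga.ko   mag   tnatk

gatk.ag, sakt, ga.ko, mag

ko.kuk — violates constraint (v): word begins with /k/ → not permitted
gatk.ag — σ1 onset /g/, coda /tk/ (2C) ok; σ2 onset /∅/, coda /g/ ok → permitted
dgagt.ok — violates constraint (i): syllable 1 onset /dg/ has 2 consonants (> 1) → not permitted
sakt — σ1 onset /s/, coda /kt/ (2C) ok → permitted
ga.ko — σ1 onset /g/, coda /∅/ ok; σ2 onset /k/, coda /∅/ ok → permitted
mag — σ1 onset /m/, coda /g/ ok → permitted
tnatk — violates constraint (i): syllable 1 onset /tn/ has 2 consonants (> 1) → not permitted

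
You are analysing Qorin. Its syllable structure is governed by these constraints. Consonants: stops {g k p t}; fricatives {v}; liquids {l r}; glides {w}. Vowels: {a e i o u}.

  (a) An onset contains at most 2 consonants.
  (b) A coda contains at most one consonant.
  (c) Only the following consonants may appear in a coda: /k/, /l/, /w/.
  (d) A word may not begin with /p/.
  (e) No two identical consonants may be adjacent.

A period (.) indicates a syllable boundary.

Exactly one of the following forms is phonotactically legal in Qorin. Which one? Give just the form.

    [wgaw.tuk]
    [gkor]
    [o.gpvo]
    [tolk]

[wgaw.tuk]

[wgaw.tuk] — σ1 onset /wg/ (2C), coda /w/ ok; σ2 onset /t/, coda /k/ ok → phonotactically legal
[gkor] — violates constraint (c): syllable 1 coda contains /r/, which is not a licensed coda consonant → phonotactically illegal
[o.gpvo] — violates constraint (a): syllable 2 onset /gpv/ has 3 consonants (> 2) → phonotactically illegal
[tolk] — violates constraint (b): syllable 1 coda /lk/ has 2 consonants (> 1) → phonotactically illegal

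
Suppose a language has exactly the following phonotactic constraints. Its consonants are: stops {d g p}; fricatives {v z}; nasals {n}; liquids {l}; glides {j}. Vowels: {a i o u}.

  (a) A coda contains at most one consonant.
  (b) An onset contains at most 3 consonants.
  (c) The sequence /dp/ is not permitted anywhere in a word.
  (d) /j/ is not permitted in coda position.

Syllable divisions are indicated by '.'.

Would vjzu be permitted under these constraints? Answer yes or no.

yes

vjzu — σ1 onset /vjz/ (3C), coda /∅/ ok → permitted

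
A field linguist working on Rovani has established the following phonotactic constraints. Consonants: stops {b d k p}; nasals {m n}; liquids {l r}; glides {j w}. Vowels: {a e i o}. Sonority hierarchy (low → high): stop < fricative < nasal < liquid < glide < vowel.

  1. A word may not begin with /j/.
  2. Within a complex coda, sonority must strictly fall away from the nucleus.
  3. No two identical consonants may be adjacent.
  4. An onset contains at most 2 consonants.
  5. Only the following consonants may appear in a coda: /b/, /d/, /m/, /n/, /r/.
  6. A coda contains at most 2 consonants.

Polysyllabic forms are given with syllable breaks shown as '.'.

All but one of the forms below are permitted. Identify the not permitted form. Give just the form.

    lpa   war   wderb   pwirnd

pwirnd

lpa — σ1 onset /lp/ (2C), coda /∅/ ok → permitted
war — σ1 onset /w/, coda /r/ ok → permitted
wderb — σ1 onset /wd/ (2C), coda /rb/ (4→1 falls) ok → permitted
pwirnd — violates constraint 6: syllable 1 coda /rnd/ has 3 consonants (> 2) → not permitted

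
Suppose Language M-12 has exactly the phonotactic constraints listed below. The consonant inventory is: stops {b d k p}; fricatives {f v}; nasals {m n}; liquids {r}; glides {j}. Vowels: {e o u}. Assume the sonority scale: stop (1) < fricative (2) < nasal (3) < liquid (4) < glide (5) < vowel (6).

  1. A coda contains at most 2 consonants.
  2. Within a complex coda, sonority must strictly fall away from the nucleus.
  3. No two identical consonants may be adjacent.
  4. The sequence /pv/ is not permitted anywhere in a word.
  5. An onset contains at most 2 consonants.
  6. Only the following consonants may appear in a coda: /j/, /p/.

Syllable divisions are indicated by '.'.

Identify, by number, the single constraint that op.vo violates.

op.vo: contains banned sequence /pv/.
This is a violation of constraint 4: "The sequence /pv/ is not permitted anywhere in a word."
The remaining constraints (1, 2, 3, 5, 6) are satisfied.

4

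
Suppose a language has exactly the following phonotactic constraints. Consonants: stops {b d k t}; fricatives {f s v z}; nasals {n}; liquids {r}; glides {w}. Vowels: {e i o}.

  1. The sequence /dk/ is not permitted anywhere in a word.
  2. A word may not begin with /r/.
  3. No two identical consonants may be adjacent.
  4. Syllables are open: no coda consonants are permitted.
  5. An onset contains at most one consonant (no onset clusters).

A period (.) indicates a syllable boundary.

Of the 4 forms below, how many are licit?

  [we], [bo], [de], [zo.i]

4

[we] — σ1 onset /w/, coda /∅/ ok → licit
[bo] — σ1 onset /b/, coda /∅/ ok → licit
[de] — σ1 onset /d/, coda /∅/ ok → licit
[zo.i] — σ1 onset /z/, coda /∅/ ok; σ2 onset /∅/, coda /∅/ ok → licit
Licit: [we], [bo], [de], [zo.i] → 4.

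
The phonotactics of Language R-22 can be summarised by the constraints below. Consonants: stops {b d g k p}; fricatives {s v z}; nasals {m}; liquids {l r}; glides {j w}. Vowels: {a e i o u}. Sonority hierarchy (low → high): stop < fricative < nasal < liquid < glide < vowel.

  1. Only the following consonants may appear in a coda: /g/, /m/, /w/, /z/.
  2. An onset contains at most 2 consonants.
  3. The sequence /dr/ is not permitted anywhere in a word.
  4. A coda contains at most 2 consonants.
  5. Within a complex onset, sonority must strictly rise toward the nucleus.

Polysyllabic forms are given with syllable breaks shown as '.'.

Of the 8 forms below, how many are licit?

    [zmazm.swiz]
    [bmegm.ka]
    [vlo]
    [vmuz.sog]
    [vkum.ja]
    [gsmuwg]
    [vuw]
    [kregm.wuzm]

6

[zmazm.swiz] — σ1 onset /zm/ (2→3 rises), coda /zm/ (2C) ok; σ2 onset /sw/ (2→5 rises), coda /z/ ok → licit
[bmegm.ka] — σ1 onset /bm/ (1→3 rises), coda /gm/ (2C) ok; σ2 onset /k/, coda /∅/ ok → licit
[vlo] — σ1 onset /vl/ (2→4 rises), coda /∅/ ok → licit
[vmuz.sog] — σ1 onset /vm/ (2→3 rises), coda /z/ ok; σ2 onset /s/, coda /g/ ok → licit
[vkum.ja] — violates constraint 5: syllable 1 onset /vk/: /v/ (fricative, 2) → /k/ (stop, 1) does not rise → illicit
[gsmuwg] — violates constraint 2: syllable 1 onset /gsm/ has 3 consonants (> 2) → illicit
[vuw] — σ1 onset /v/, coda /w/ ok → licit
[kregm.wuzm] — σ1 onset /kr/ (1→4 rises), coda /gm/ (2C) ok; σ2 onset /w/, coda /zm/ (2C) ok → licit
Licit: [zmazm.swiz], [bmegm.ka], [vlo], [vmuz.sog], [vuw], [kregm.wuzm] → 6.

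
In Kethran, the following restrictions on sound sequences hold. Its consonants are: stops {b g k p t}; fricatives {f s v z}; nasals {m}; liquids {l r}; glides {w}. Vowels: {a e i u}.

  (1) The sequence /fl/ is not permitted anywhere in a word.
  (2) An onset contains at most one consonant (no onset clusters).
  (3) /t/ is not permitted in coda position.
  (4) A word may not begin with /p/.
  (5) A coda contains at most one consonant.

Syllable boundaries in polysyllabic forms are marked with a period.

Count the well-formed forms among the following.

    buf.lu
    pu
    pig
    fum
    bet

buf.lu — violates constraint 1: contains banned sequence /fl/ → ill-formed
pu — violates constraint 4: word begins with /p/ → ill-formed
pig — violates constraint 4: word begins with /p/ → ill-formed
fum — σ1 onset /f/, coda /m/ ok → well-formed
bet — violates constraint 3: syllable 1 coda contains /t/ → ill-formed
Well-formed: fum → 1.

1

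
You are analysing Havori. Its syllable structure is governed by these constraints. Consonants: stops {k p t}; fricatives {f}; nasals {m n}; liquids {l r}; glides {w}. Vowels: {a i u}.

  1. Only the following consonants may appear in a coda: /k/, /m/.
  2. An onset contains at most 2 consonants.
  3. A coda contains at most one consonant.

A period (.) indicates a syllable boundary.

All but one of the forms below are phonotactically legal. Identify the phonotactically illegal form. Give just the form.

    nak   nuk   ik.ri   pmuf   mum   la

pmuf

nak — σ1 onset /n/, coda /k/ ok → phonotactically legal
nuk — σ1 onset /n/, coda /k/ ok → phonotactically legal
ik.ri — σ1 onset /∅/, coda /k/ ok; σ2 onset /r/, coda /∅/ ok → phonotactically legal
pmuf — violates constraint 1: syllable 1 coda contains /f/, which is not a licensed coda consonant → phonotactically illegal
mum — σ1 onset /m/, coda /m/ ok → phonotactically legal
la — σ1 onset /l/, coda /∅/ ok → phonotactically legal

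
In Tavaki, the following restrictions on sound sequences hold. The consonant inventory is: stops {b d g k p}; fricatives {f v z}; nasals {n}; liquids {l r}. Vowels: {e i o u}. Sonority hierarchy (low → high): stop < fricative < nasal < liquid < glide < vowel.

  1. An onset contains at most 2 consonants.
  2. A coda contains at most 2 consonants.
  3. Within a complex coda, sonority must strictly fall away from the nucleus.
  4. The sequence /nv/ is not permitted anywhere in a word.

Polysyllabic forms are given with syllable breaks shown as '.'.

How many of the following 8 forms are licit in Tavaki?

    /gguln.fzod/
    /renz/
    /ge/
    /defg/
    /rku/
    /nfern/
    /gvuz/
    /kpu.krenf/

8

/gguln.fzod/ — σ1 onset /gg/ (2C), coda /ln/ (4→3 falls) ok; σ2 onset /fz/ (2C), coda /d/ ok → licit
/renz/ — σ1 onset /r/, coda /nz/ (3→2 falls) ok → licit
/ge/ — σ1 onset /g/, coda /∅/ ok → licit
/defg/ — σ1 onset /d/, coda /fg/ (2→1 falls) ok → licit
/rku/ — σ1 onset /rk/ (2C), coda /∅/ ok → licit
/nfern/ — σ1 onset /nf/ (2C), coda /rn/ (4→3 falls) ok → licit
/gvuz/ — σ1 onset /gv/ (2C), coda /z/ ok → licit
/kpu.krenf/ — σ1 onset /kp/ (2C), coda /∅/ ok; σ2 onset /kr/ (2C), coda /nf/ (3→2 falls) ok → licit
Licit: /gguln.fzod/, /renz/, /ge/, /defg/, /rku/, /nfern/, /gvuz/, /kpu.krenf/ → 8.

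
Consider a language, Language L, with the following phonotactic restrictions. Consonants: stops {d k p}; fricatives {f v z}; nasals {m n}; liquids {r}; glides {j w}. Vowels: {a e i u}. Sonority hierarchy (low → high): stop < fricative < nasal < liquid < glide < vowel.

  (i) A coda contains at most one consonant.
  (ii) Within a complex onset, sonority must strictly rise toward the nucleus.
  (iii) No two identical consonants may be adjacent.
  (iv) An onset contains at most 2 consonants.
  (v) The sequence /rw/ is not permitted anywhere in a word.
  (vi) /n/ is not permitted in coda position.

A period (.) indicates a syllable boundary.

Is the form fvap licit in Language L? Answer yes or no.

fvap — violates constraint (ii): syllable 1 onset /fv/: /f/ (fricative, 2) → /v/ (fricative, 2) does not rise → illicit

no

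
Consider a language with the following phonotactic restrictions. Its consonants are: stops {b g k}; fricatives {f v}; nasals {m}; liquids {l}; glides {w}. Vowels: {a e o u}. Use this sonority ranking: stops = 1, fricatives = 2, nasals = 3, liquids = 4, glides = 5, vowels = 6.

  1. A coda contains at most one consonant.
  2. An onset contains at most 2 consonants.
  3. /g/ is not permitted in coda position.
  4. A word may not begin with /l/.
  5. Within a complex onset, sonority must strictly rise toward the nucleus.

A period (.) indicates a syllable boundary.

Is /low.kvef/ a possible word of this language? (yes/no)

no

/low.kvef/ — violates constraint 4: word begins with /l/ → not permitted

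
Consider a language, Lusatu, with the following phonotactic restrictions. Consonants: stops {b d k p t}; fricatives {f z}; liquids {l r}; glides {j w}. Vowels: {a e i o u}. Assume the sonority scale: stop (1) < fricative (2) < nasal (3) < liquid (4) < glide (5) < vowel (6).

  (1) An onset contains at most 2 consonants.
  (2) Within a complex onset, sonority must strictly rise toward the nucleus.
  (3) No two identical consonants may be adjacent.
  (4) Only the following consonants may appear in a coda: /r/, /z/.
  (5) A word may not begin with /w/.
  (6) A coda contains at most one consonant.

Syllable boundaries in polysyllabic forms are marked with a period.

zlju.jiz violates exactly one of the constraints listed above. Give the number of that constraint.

zlju.jiz: syllable 1 onset /zlj/ has 3 consonants (> 2).
This is a violation of constraint 1: "An onset contains at most 2 consonants."
The remaining constraints (2, 3, 4, 5, 6) are satisfied.

1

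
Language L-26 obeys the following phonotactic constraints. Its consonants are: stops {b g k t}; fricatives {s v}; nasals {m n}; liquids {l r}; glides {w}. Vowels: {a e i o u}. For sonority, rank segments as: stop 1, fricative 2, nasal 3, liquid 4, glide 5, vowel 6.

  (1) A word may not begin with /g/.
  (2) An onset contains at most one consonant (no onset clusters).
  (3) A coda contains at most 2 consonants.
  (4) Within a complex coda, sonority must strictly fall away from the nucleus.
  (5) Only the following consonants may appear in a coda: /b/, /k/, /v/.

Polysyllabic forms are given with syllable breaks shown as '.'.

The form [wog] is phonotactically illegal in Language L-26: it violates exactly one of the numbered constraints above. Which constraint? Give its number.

5

[wog]: syllable 1 coda contains /g/, which is not a licensed coda consonant.
This is a violation of constraint 5: "Only the following consonants may appear in a coda: /b/, /k/, /v/."
The remaining constraints (1, 2, 3, 4) are satisfied.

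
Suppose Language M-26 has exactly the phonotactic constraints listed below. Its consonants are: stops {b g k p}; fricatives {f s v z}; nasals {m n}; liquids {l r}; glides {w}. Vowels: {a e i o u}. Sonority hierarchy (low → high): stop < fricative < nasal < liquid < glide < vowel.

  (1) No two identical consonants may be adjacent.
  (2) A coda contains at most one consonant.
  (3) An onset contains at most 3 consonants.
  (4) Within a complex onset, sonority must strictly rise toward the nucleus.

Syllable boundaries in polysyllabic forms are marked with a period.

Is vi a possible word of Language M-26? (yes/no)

vi — σ1 onset /v/, coda /∅/ ok → phonotactically legal

yes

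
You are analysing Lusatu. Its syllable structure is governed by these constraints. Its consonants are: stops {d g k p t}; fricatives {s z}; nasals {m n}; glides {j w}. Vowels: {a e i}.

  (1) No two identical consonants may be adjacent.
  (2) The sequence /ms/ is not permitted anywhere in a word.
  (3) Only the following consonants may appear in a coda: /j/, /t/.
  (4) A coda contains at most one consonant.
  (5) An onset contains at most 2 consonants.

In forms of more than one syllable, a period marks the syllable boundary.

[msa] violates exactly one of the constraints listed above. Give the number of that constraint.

2

[msa]: contains banned sequence /ms/.
This is a violation of constraint 2: "The sequence /ms/ is not permitted anywhere in a word."
The remaining constraints (1, 3, 4, 5) are satisfied.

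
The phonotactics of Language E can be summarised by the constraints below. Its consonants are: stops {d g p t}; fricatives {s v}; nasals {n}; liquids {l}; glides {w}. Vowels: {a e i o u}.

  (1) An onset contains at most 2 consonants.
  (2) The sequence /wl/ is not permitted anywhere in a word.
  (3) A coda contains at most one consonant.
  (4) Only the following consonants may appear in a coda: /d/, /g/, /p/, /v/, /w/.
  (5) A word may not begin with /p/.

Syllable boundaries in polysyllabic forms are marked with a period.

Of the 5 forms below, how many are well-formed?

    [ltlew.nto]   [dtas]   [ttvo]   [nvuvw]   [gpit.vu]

[ltlew.nto] — violates constraint 1: syllable 1 onset /ltl/ has 3 consonants (> 2) → ill-formed
[dtas] — violates constraint 4: syllable 1 coda contains /s/, which is not a licensed coda consonant → ill-formed
[ttvo] — violates constraint 1: syllable 1 onset /ttv/ has 3 consonants (> 2) → ill-formed
[nvuvw] — violates constraint 3: syllable 1 coda /vw/ has 2 consonants (> 1) → ill-formed
[gpit.vu] — violates constraint 4: syllable 1 coda contains /t/, which is not a licensed coda consonant → ill-formed
No form is well-formed → 0.

0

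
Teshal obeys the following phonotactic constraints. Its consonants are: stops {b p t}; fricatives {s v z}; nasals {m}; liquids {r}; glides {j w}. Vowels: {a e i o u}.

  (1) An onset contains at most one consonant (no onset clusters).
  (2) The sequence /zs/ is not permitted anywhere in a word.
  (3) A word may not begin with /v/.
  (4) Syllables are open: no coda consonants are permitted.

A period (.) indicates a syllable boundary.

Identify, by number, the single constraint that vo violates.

3

vo: word begins with /v/.
This is a violation of constraint 3: "A word may not begin with /v/."
The remaining constraints (1, 2, 4) are satisfied.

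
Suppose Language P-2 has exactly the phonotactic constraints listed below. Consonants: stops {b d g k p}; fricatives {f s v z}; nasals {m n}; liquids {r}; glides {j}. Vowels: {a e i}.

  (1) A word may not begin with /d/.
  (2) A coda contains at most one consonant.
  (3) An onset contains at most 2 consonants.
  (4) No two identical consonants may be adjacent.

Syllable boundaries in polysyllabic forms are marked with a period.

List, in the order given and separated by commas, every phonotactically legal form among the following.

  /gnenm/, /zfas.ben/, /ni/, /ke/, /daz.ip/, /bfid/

/zfas.ben/, /ni/, /ke/, /bfid/

/gnenm/ — violates constraint 2: syllable 1 coda /nm/ has 2 consonants (> 1) → phonotactically illegal
/zfas.ben/ — σ1 onset /zf/ (2C), coda /s/ ok; σ2 onset /b/, coda /n/ ok → phonotactically legal
/ni/ — σ1 onset /n/, coda /∅/ ok → phonotactically legal
/ke/ — σ1 onset /k/, coda /∅/ ok → phonotactically legal
/daz.ip/ — violates constraint 1: word begins with /d/ → phonotactically illegal
/bfid/ — σ1 onset /bf/ (2C), coda /d/ ok → phonotactically legal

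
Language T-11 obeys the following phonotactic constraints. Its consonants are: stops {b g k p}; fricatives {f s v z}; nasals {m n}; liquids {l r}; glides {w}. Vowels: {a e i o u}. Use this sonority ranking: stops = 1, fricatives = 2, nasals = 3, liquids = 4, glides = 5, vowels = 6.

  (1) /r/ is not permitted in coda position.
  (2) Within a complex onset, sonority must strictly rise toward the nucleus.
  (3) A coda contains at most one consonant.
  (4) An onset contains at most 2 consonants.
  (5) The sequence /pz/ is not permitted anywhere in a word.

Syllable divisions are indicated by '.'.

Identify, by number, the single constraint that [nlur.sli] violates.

1

[nlur.sli]: syllable 1 coda contains /r/.
This is a violation of constraint 1: "/r/ is not permitted in coda position."
The remaining constraints (2, 3, 4, 5) are satisfied.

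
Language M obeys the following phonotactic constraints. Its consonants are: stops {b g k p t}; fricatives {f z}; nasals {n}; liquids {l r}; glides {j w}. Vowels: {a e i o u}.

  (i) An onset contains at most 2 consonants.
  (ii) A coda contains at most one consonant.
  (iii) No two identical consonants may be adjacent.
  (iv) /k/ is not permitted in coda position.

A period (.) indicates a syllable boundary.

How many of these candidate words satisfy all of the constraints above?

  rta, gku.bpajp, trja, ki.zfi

rta — σ1 onset /rt/ (2C), coda /∅/ ok → phonotactically legal
gku.bpajp — violates constraint (ii): syllable 2 coda /jp/ has 2 consonants (> 1) → phonotactically illegal
trja — violates constraint (i): syllable 1 onset /trj/ has 3 consonants (> 2) → phonotactically illegal
ki.zfi — σ1 onset /k/, coda /∅/ ok; σ2 onset /zf/ (2C), coda /∅/ ok → phonotactically legal
Phonotactically legal: rta, ki.zfi → 2.

2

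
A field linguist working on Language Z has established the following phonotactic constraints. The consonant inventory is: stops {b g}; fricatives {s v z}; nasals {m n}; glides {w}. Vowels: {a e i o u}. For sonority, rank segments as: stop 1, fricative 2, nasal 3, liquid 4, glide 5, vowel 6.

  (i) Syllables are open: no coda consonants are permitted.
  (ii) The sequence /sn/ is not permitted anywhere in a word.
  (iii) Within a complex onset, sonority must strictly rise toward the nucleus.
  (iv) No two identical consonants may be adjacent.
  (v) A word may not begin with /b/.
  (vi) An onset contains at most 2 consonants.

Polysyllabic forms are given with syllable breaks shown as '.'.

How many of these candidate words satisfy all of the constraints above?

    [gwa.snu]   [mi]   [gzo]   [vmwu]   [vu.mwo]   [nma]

3

[gwa.snu] — violates constraint (ii): contains banned sequence /sn/ → phonotactically illegal
[mi] — σ1 onset /m/, coda /∅/ ok → phonotactically legal
[gzo] — σ1 onset /gz/ (1→2 rises), coda /∅/ ok → phonotactically legal
[vmwu] — violates constraint (vi): syllable 1 onset /vmw/ has 3 consonants (> 2) → phonotactically illegal
[vu.mwo] — σ1 onset /v/, coda /∅/ ok; σ2 onset /mw/ (3→5 rises), coda /∅/ ok → phonotactically legal
[nma] — violates constraint (iii): syllable 1 onset /nm/: /n/ (nasal, 3) → /m/ (nasal, 3) does not rise → phonotactically illegal
Phonotactically legal: [mi], [gzo], [vu.mwo] → 3.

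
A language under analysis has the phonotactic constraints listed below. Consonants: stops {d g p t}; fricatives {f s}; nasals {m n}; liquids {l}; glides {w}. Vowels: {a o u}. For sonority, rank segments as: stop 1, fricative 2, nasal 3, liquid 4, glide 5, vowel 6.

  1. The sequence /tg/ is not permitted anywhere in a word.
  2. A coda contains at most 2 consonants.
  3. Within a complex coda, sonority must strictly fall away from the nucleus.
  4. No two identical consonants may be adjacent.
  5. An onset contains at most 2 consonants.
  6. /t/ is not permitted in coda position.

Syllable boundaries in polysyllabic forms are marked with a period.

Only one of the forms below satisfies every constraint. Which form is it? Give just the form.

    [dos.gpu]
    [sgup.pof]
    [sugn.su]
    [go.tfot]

[dos.gpu] — σ1 onset /d/, coda /s/ ok; σ2 onset /gp/ (2C), coda /∅/ ok → phonotactically legal
[sgup.pof] — violates constraint 4: adjacent identical consonants /pp/ → phonotactically illegal
[sugn.su] — violates constraint 3: syllable 1 coda /gn/: /g/ (stop, 1) → /n/ (nasal, 3) does not fall → phonotactically illegal
[go.tfot] — violates constraint 6: syllable 2 coda contains /t/ → phonotactically illegal

[dos.gpu]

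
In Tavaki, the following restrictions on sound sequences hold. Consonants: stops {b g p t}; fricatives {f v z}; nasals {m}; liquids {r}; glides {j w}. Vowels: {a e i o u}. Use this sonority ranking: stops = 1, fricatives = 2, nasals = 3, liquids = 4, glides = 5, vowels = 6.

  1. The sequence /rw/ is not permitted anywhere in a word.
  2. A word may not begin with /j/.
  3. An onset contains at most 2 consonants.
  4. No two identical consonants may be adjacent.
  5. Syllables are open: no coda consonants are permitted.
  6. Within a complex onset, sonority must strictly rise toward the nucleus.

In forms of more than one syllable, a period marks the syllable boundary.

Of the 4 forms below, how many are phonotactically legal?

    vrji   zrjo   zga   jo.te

0

vrji — violates constraint 3: syllable 1 onset /vrj/ has 3 consonants (> 2) → phonotactically illegal
zrjo — violates constraint 3: syllable 1 onset /zrj/ has 3 consonants (> 2) → phonotactically illegal
zga — violates constraint 6: syllable 1 onset /zg/: /z/ (fricative, 2) → /g/ (stop, 1) does not rise → phonotactically illegal
jo.te — violates constraint 2: word begins with /j/ → phonotactically illegal
No form is phonotactically legal → 0.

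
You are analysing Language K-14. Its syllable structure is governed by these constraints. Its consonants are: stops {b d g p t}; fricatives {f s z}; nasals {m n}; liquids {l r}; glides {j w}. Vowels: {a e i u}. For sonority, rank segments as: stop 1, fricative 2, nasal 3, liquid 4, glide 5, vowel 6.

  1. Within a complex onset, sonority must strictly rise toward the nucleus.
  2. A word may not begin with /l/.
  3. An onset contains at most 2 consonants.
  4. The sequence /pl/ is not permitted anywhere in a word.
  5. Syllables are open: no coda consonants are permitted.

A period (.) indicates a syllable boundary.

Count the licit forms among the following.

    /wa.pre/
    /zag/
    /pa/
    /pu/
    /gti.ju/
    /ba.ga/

/wa.pre/ — σ1 onset /w/, coda /∅/ ok; σ2 onset /pr/ (1→4 rises), coda /∅/ ok → licit
/zag/ — violates constraint 5: syllable 1 coda /g/ has 1 consonant (> 0) → illicit
/pa/ — σ1 onset /p/, coda /∅/ ok → licit
/pu/ — σ1 onset /p/, coda /∅/ ok → licit
/gti.ju/ — violates constraint 1: syllable 1 onset /gt/: /g/ (stop, 1) → /t/ (stop, 1) does not rise → illicit
/ba.ga/ — σ1 onset /b/, coda /∅/ ok; σ2 onset /g/, coda /∅/ ok → licit
Licit: /wa.pre/, /pa/, /pu/, /ba.ga/ → 4.

4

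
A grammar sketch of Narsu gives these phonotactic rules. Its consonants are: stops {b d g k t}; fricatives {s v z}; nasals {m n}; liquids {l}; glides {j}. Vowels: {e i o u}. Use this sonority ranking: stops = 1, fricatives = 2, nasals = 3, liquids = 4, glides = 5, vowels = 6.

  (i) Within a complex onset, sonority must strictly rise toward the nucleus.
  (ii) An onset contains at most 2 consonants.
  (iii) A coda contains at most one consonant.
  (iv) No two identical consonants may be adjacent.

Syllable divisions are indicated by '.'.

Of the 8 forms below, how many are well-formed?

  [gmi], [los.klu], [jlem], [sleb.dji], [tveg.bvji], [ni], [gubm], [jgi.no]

4

[gmi] — σ1 onset /gm/ (1→3 rises), coda /∅/ ok → well-formed
[los.klu] — σ1 onset /l/, coda /s/ ok; σ2 onset /kl/ (1→4 rises), coda /∅/ ok → well-formed
[jlem] — violates constraint (i): syllable 1 onset /jl/: /j/ (glide, 5) → /l/ (liquid, 4) does not rise → ill-formed
[sleb.dji] — σ1 onset /sl/ (2→4 rises), coda /b/ ok; σ2 onset /dj/ (1→5 rises), coda /∅/ ok → well-formed
[tveg.bvji] — violates constraint (ii): syllable 2 onset /bvj/ has 3 consonants (> 2) → ill-formed
[ni] — σ1 onset /n/, coda /∅/ ok → well-formed
[gubm] — violates constraint (iii): syllable 1 coda /bm/ has 2 consonants (> 1) → ill-formed
[jgi.no] — violates constraint (i): syllable 1 onset /jg/: /j/ (glide, 5) → /g/ (stop, 1) does not rise → ill-formed
Well-formed: [gmi], [los.klu], [sleb.dji], [ni] → 4.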